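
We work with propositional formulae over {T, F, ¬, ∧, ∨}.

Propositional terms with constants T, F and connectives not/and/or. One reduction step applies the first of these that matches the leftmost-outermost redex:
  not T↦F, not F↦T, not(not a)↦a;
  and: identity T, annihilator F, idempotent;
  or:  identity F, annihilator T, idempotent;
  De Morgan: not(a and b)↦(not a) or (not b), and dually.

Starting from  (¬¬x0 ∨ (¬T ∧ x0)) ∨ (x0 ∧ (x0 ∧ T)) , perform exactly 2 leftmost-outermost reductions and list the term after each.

Answer: after 2 steps: (x0 ∨ (F ∧ x0)) ∨ (x0 ∧ (x0 ∧ T))

Reduction:
  start: (¬¬x0 ∨ (¬T ∧ x0)) ∨ (x0 ∧ (x0 ∧ T))
  [1] (x0 ∨ (¬T ∧ x0)) ∨ (x0 ∧ (x0 ∧ T))
  [2] (x0 ∨ (F ∧ x0)) ∨ (x0 ∧ (x0 ∧ T))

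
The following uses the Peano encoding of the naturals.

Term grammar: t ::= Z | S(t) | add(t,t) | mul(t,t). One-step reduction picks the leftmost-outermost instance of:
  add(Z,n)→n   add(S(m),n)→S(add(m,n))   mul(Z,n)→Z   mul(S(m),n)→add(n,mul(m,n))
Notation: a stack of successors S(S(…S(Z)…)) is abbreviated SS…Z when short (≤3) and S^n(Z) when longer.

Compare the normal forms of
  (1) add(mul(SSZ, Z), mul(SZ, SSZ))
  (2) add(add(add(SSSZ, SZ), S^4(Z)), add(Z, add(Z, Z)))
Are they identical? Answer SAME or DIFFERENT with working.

Term A:
  start: add(mul(SSZ, Z), mul(SZ, SSZ))
  step 1: add(add(Z, mul(SZ, Z)), mul(SZ, SSZ))
  step 2: add(mul(SZ, Z), mul(SZ, SSZ))
  step 3: add(add(Z, mul(Z, Z)), mul(SZ, SSZ))
  step 4: add(mul(Z, Z), mul(SZ, SSZ))
  step 5: add(Z, mul(SZ, SSZ))
  step 6: mul(SZ, SSZ)
  step 7: add(SSZ, mul(Z, SSZ))
  step 8: S(add(SZ, mul(Z, SSZ)))
  step 9: S(S(add(Z, mul(Z, SSZ))))
  step 10: S(S(mul(Z, SSZ)))
  step 11: SSZ

Term B:
  start: add(add(add(SSSZ, SZ), S^4(Z)), add(Z, add(Z, Z)))
  step 1: add(add(S(add(SSZ, SZ)), S^4(Z)), add(Z, add(Z, Z)))
  step 2: add(S(add(add(SSZ, SZ), S^4(Z))), add(Z, add(Z, Z)))
  step 3: S(add(add(add(SSZ, SZ), S^4(Z)), add(Z, add(Z, Z))))
  step 4: S(add(add(S(add(SZ, SZ)), S^4(Z)), add(Z, add(Z, Z))))
  step 5: S(add(S(add(add(SZ, SZ), S^4(Z))), add(Z, add(Z, Z))))
  step 6: S(S(add(add(add(SZ, SZ), S^4(Z)), add(Z, add(Z, Z)))))
  step 7: S(S(add(add(S(add(Z, SZ)), S^4(Z)), add(Z, add(Z, Z)))))
  step 8: S(S(add(S(add(add(Z, SZ), S^4(Z))), add(Z, add(Z, Z)))))
  step 9: S(S(S(add(add(add(Z, SZ), S^4(Z)), add(Z, add(Z, Z))))))
  step 10: S(S(S(add(add(SZ, S^4(Z)), add(Z, add(Z, Z))))))
  step 11: S(S(S(add(S(add(Z, S^4(Z))), add(Z, add(Z, Z))))))
  step 12: S(S(S(S(add(add(Z, S^4(Z)), add(Z, add(Z, Z)))))))
  step 13: S(S(S(S(add(S^4(Z), add(Z, add(Z, Z)))))))
  step 14: S(S(S(S(S(add(SSSZ, add(Z, add(Z, Z))))))))
  step 15: S(S(S(S(S(S(add(SSZ, add(Z, add(Z, Z)))))))))
  step 16: S(S(S(S(S(S(S(add(SZ, add(Z, add(Z, Z))))))))))
  step 17: S(S(S(S(S(S(S(S(add(Z, add(Z, add(Z, Z)))))))))))
  step 18: S(S(S(S(S(S(S(S(add(Z, add(Z, Z))))))))))
  step 19: S(S(S(S(S(S(S(S(add(Z, Z)))))))))
  step 20: S^8(Z)

Answer: DIFFERENT — A ⇓ SSZ, B ⇓ S^8(Z)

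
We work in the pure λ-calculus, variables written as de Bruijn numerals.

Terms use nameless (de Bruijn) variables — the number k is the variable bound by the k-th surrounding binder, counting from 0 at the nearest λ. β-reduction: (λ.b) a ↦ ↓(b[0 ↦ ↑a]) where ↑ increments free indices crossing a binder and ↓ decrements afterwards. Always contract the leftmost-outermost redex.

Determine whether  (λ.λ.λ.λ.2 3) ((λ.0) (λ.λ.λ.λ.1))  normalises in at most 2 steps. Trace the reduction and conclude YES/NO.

Answer: YES — reaches normal form λ.λ.λ.2 (λ.λ.λ.λ.1) in 2 ≤ 2 steps

Reduction:
  start: (λ.λ.λ.λ.2 3) ((λ.0) (λ.λ.λ.λ.1))
  [1] λ.λ.λ.2 ((λ.0) (λ.λ.λ.λ.1))
  [2] λ.λ.λ.2 (λ.λ.λ.λ.1)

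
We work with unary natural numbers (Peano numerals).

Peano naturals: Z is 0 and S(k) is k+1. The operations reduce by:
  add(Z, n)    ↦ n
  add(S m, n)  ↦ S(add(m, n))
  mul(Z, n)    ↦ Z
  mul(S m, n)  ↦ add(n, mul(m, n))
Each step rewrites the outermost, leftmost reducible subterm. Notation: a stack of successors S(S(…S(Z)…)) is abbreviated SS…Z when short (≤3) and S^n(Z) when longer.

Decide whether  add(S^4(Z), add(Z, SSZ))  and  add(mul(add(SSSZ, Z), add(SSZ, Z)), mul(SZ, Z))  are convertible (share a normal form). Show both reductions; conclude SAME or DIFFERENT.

Answer: SAME — A ⇓ S^6(Z), B ⇓ S^6(Z)

Working:
Term A:
  start: add(S^4(Z), add(Z, SSZ))
  [1] S(add(SSSZ, add(Z, SSZ)))
  [2] S(S(add(SSZ, add(Z, SSZ))))
  [3] S(S(S(add(SZ, add(Z, SSZ)))))
  [4] S(S(S(S(add(Z, add(Z, SSZ))))))
  [5] S(S(S(S(add(Z, SSZ)))))
  [6] S^6(Z)

Term B:
  start: add(mul(add(SSSZ, Z), add(SSZ, Z)), mul(SZ, Z))
  [1] add(mul(S(add(SSZ, Z)), add(SSZ, Z)), mul(SZ, Z))
  [2] add(add(add(SSZ, Z), mul(add(SSZ, Z), add(SSZ, Z))), mul(SZ, Z))
  [3] add(add(S(add(SZ, Z)), mul(add(SSZ, Z), add(SSZ, Z))), mul(SZ, Z))
  [4] add(S(add(add(SZ, Z), mul(add(SSZ, Z), add(SSZ, Z)))), mul(SZ, Z))
  [5] S(add(add(add(SZ, Z), mul(add(SSZ, Z), add(SSZ, Z))), mul(SZ, Z)))
  [6] S(add(add(S(add(Z, Z)), mul(add(SSZ, Z), add(SSZ, Z))), mul(SZ, Z)))
  [7] S(add(S(add(add(Z, Z), mul(add(SSZ, Z), add(SSZ, Z)))), mul(SZ, Z)))
  [8] S(S(add(add(add(Z, Z), mul(add(SSZ, Z), add(SSZ, Z))), mul(SZ, Z))))
  [9] S(S(add(add(Z, mul(add(SSZ, Z), add(SSZ, Z))), mul(SZ, Z))))
  [10] S(S(add(mul(add(SSZ, Z), add(SSZ, Z)), mul(SZ, Z))))
  [11] S(S(add(mul(S(add(SZ, Z)), add(SSZ, Z)), mul(SZ, Z))))
  [12] S(S(add(add(add(SSZ, Z), mul(add(SZ, Z), add(SSZ, Z))), mul(SZ, Z))))
  [13] S(S(add(add(S(add(SZ, Z)), mul(add(SZ, Z), add(SSZ, Z))), mul(SZ, Z))))
  [14] S(S(add(S(add(add(SZ, Z), mul(add(SZ, Z), add(SSZ, Z)))), mul(SZ, Z))))
  [15] S(S(S(add(add(add(SZ, Z), mul(add(SZ, Z), add(SSZ, Z))), mul(SZ, Z)))))
  [16] S(S(S(add(add(S(add(Z, Z)), mul(add(SZ, Z), add(SSZ, Z))), mul(SZ, Z)))))
  [17] S(S(S(add(S(add(add(Z, Z), mul(add(SZ, Z), add(SSZ, Z)))), mul(SZ, Z)))))
  [18] S(S(S(S(add(add(add(Z, Z), mul(add(SZ, Z), add(SSZ, Z))), mul(SZ, Z))))))
  [19] S(S(S(S(add(add(Z, mul(add(SZ, Z), add(SSZ, Z))), mul(SZ, Z))))))
  [20] S(S(S(S(add(mul(add(SZ, Z), add(SSZ, Z)), mul(SZ, Z))))))
  [21] S(S(S(S(add(mul(S(add(Z, Z)), add(SSZ, Z)), mul(SZ, Z))))))
  [22] S(S(S(S(add(add(add(SSZ, Z), mul(add(Z, Z), add(SSZ, Z))), mul(SZ, Z))))))
  [23] S(S(S(S(add(add(S(add(SZ, Z)), mul(add(Z, Z), add(SSZ, Z))), mul(SZ, Z))))))
  [24] S(S(S(S(add(S(add(add(SZ, Z), mul(add(Z, Z), add(SSZ, Z)))), mul(SZ, Z))))))
  [25] S(S(S(S(S(add(add(add(SZ, Z), mul(add(Z, Z), add(SSZ, Z))), mul(SZ, Z)))))))
  [26] S(S(S(S(S(add(add(S(add(Z, Z)), mul(add(Z, Z), add(SSZ, Z))), mul(SZ, Z)))))))
  [27] S(S(S(S(S(add(S(add(add(Z, Z), mul(add(Z, Z), add(SSZ, Z)))), mul(SZ, Z)))))))
  [28] S(S(S(S(S(S(add(add(add(Z, Z), mul(add(Z, Z), add(SSZ, Z))), mul(SZ, Z))))))))
  [29] S(S(S(S(S(S(add(add(Z, mul(add(Z, Z), add(SSZ, Z))), mul(SZ, Z))))))))
  [30] S(S(S(S(S(S(add(mul(add(Z, Z), add(SSZ, Z)), mul(SZ, Z))))))))
  [31] S(S(S(S(S(S(add(mul(Z, add(SSZ, Z)), mul(SZ, Z))))))))
  [32] S(S(S(S(S(S(add(Z, mul(SZ, Z))))))))
  [33] S(S(S(S(S(S(mul(SZ, Z)))))))
  [34] S(S(S(S(S(S(add(Z, mul(Z, Z))))))))
  [35] S(S(S(S(S(S(mul(Z, Z)))))))
  [36] S^6(Z)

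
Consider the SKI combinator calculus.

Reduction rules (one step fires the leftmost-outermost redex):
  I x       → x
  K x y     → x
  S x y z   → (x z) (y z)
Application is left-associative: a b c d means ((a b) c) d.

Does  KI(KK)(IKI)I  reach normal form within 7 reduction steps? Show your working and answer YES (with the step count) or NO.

  start: KI(KK)(IKI)I
  →1  I(IKI)I
  →2  IKII
  →3  KII
  →4  I

Answer: YES — reaches normal form I in 4 ≤ 7 steps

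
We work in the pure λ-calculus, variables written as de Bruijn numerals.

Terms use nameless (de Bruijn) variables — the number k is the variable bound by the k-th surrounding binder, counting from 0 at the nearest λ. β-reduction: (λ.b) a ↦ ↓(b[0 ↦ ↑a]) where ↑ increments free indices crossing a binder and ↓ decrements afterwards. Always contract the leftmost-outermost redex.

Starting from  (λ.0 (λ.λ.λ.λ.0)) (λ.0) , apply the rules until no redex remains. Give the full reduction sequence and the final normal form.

Answer: normal form = λ.λ.λ.λ.0  (in 2 steps)

Reduction:
  start: (λ.0 (λ.λ.λ.λ.0)) (λ.0)
  step 1: (λ.0) (λ.λ.λ.λ.0)
  step 2: λ.λ.λ.λ.0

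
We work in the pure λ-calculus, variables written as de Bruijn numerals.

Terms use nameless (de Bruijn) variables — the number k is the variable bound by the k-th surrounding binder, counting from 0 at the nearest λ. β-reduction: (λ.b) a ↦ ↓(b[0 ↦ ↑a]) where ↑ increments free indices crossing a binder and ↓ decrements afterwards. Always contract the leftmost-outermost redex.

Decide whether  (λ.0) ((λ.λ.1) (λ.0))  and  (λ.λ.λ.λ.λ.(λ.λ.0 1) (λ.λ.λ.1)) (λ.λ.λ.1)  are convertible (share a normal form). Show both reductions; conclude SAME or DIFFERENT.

Answer: DIFFERENT — A ⇓ λ.λ.0, B ⇓ λ.λ.λ.λ.λ.0 (λ.λ.λ.1)

Working:
Term A:
  start: (λ.0) ((λ.λ.1) (λ.0))
  →1  (λ.λ.1) (λ.0)
  →2  λ.λ.0

Term B:
  start: (λ.λ.λ.λ.λ.(λ.λ.0 1) (λ.λ.λ.1)) (λ.λ.λ.1)
  →1  λ.λ.λ.λ.(λ.λ.0 1) (λ.λ.λ.1)
  →2  λ.λ.λ.λ.λ.0 (λ.λ.λ.1)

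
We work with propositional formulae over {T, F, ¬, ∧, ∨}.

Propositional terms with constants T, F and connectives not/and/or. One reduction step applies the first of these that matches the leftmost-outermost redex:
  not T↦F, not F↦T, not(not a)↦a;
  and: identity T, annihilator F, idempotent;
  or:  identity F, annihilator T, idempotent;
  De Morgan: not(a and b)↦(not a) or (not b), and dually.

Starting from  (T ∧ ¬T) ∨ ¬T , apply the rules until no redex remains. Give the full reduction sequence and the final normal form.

  start: (T ∧ ¬T) ∨ ¬T
  step 1: ¬T ∨ ¬T
  step 2: ¬T
  step 3: F

Answer: normal form = F  (in 3 steps)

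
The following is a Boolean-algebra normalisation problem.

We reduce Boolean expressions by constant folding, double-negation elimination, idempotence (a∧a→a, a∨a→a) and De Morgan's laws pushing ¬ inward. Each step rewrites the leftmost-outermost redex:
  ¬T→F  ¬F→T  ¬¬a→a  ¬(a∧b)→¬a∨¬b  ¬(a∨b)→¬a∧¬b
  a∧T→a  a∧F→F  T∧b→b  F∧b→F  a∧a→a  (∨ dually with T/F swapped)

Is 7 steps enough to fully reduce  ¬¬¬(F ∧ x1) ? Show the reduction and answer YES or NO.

Answer: YES — reaches normal form T in 4 ≤ 7 steps

Working:
  start: ¬¬¬(F ∧ x1)
  [1] ¬(F ∧ x1)
  [2] ¬F ∨ ¬x1
  [3] T ∨ ¬x1
  [4] T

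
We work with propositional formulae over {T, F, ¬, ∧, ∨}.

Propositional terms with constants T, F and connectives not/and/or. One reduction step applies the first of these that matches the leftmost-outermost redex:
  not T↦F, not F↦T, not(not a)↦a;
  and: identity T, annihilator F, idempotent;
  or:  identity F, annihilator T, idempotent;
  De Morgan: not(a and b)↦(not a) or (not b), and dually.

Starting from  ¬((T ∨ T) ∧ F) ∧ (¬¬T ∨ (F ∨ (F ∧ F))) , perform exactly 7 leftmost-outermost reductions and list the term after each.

  start: ¬((T ∨ T) ∧ F) ∧ (¬¬T ∨ (F ∨ (F ∧ F)))
  [1] (¬(T ∨ T) ∨ ¬F) ∧ (¬¬T ∨ (F ∨ (F ∧ F)))
  [2] ((¬T ∧ ¬T) ∨ ¬F) ∧ (¬¬T ∨ (F ∨ (F ∧ F)))
  [3] (¬T ∨ ¬F) ∧ (¬¬T ∨ (F ∨ (F ∧ F)))
  [4] (F ∨ ¬F) ∧ (¬¬T ∨ (F ∨ (F ∧ F)))
  [5] ¬F ∧ (¬¬T ∨ (F ∨ (F ∧ F)))
  [6] T ∧ (¬¬T ∨ (F ∨ (F ∧ F)))
  [7] ¬¬T ∨ (F ∨ (F ∧ F))

Answer: after 7 steps: ¬¬T ∨ (F ∨ (F ∧ F))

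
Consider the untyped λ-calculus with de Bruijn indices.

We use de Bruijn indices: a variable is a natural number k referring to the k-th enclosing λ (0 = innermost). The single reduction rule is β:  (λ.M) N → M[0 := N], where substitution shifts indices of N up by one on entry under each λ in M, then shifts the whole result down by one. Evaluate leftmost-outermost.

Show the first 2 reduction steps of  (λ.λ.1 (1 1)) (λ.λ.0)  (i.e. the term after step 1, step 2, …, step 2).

  start: (λ.λ.1 (1 1)) (λ.λ.0)
  →1  λ.(λ.λ.0) ((λ.λ.0) (λ.λ.0))
  →2  λ.λ.0

Answer: after 2 steps: λ.λ.0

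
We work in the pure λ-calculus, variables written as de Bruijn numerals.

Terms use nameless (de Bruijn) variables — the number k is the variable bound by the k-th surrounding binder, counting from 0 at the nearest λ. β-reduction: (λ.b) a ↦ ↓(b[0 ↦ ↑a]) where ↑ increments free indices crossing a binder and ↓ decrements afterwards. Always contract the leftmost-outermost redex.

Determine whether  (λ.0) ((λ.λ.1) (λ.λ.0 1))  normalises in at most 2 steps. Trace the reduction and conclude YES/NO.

  start: (λ.0) ((λ.λ.1) (λ.λ.0 1))
  [1] (λ.λ.1) (λ.λ.0 1)
  [2] λ.λ.λ.0 1

Answer: YES — reaches normal form λ.λ.λ.0 1 in 2 ≤ 2 steps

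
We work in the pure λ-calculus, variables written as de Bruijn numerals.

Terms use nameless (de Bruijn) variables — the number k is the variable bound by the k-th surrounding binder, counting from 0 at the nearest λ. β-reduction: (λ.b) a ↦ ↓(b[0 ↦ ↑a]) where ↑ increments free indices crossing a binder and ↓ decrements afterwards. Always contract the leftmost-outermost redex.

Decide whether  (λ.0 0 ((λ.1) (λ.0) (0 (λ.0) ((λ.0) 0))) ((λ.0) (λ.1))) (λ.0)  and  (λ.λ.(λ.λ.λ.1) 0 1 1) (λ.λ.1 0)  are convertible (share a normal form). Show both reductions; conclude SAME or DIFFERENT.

Answer: DIFFERENT — A ⇓ λ.λ.0, B ⇓ λ.λ.λ.1 0

Derivation:
Term A:
  start: (λ.0 0 ((λ.1) (λ.0) (0 (λ.0) ((λ.0) 0))) ((λ.0) (λ.1))) (λ.0)
  →1  (λ.0) (λ.0) ((λ.λ.0) (λ.0) ((λ.0) (λ.0) ((λ.0) (λ.0)))) ((λ.0) (λ.λ.0))
  →2  (λ.0) ((λ.λ.0) (λ.0) ((λ.0) (λ.0) ((λ.0) (λ.0)))) ((λ.0) (λ.λ.0))
  →3  (λ.λ.0) (λ.0) ((λ.0) (λ.0) ((λ.0) (λ.0))) ((λ.0) (λ.λ.0))
  →4  (λ.0) ((λ.0) (λ.0) ((λ.0) (λ.0))) ((λ.0) (λ.λ.0))
  →5  (λ.0) (λ.0) ((λ.0) (λ.0)) ((λ.0) (λ.λ.0))
  →6  (λ.0) ((λ.0) (λ.0)) ((λ.0) (λ.λ.0))
  →7  (λ.0) (λ.0) ((λ.0) (λ.λ.0))
  →8  (λ.0) ((λ.0) (λ.λ.0))
  →9  (λ.0) (λ.λ.0)
  →10  λ.λ.0

Term B:
  start: (λ.λ.(λ.λ.λ.1) 0 1 1) (λ.λ.1 0)
  →1  λ.(λ.λ.λ.1) 0 (λ.λ.1 0) (λ.λ.1 0)
  →2  λ.(λ.λ.1) (λ.λ.1 0) (λ.λ.1 0)
  →3  λ.(λ.λ.λ.1 0) (λ.λ.1 0)
  →4  λ.λ.λ.1 0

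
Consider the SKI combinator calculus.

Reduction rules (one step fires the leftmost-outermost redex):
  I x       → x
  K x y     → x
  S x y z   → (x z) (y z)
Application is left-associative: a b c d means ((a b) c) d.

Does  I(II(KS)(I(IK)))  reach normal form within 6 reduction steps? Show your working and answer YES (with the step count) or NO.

  start: I(II(KS)(I(IK)))
  →1  II(KS)(I(IK))
  →2  I(KS)(I(IK))
  →3  KS(I(IK))
  →4  S

Answer: YES — reaches normal form S in 4 ≤ 6 steps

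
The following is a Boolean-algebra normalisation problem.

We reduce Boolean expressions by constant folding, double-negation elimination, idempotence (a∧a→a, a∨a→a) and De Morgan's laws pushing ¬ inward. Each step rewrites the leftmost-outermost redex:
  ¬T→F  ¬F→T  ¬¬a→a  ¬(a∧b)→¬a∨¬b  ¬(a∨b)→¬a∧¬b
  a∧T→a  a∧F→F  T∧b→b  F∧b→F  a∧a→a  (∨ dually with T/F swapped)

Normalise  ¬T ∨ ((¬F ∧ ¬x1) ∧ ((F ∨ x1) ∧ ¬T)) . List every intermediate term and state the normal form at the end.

Answer: normal form = F  (in 8 steps)

Working:
  start: ¬T ∨ ((¬F ∧ ¬x1) ∧ ((F ∨ x1) ∧ ¬T))
  →1  F ∨ ((¬F ∧ ¬x1) ∧ ((F ∨ x1) ∧ ¬T))
  →2  (¬F ∧ ¬x1) ∧ ((F ∨ x1) ∧ ¬T)
  →3  (T ∧ ¬x1) ∧ ((F ∨ x1) ∧ ¬T)
  →4  ¬x1 ∧ ((F ∨ x1) ∧ ¬T)
  →5  ¬x1 ∧ (x1 ∧ ¬T)
  →6  ¬x1 ∧ (x1 ∧ F)
  →7  ¬x1 ∧ F
  →8  F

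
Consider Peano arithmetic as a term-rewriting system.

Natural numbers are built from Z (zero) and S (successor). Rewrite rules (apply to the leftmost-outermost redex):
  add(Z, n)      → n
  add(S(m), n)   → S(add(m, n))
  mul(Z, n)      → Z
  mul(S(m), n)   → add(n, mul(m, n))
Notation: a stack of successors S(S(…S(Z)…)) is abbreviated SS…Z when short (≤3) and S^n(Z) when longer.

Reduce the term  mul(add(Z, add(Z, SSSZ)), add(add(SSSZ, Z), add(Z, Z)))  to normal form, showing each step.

  start: mul(add(Z, add(Z, SSSZ)), add(add(SSSZ, Z), add(Z, Z)))
  [1] mul(add(Z, SSSZ), add(add(SSSZ, Z), add(Z, Z)))
  [2] mul(SSSZ, add(add(SSSZ, Z), add(Z, Z)))
  [3] add(add(add(SSSZ, Z), add(Z, Z)), mul(SSZ, add(add(SSSZ, Z), add(Z, Z))))
  [4] add(add(S(add(SSZ, Z)), add(Z, Z)), mul(SSZ, add(add(SSSZ, Z), add(Z, Z))))
  [5] add(S(add(add(SSZ, Z), add(Z, Z))), mul(SSZ, add(add(SSSZ, Z), add(Z, Z))))
  [6] S(add(add(add(SSZ, Z), add(Z, Z)), mul(SSZ, add(add(SSSZ, Z), add(Z, Z)))))
  [7] S(add(add(S(add(SZ, Z)), add(Z, Z)), mul(SSZ, add(add(SSSZ, Z), add(Z, Z)))))
  [8] S(add(S(add(add(SZ, Z), add(Z, Z))), mul(SSZ, add(add(SSSZ, Z), add(Z, Z)))))
  [9] S(S(add(add(add(SZ, Z), add(Z, Z)), mul(SSZ, add(add(SSSZ, Z), add(Z, Z))))))
  [10] S(S(add(add(S(add(Z, Z)), add(Z, Z)), mul(SSZ, add(add(SSSZ, Z), add(Z, Z))))))
  [11] S(S(add(S(add(add(Z, Z), add(Z, Z))), mul(SSZ, add(add(SSSZ, Z), add(Z, Z))))))
  [12] S(S(S(add(add(add(Z, Z), add(Z, Z)), mul(SSZ, add(add(SSSZ, Z), add(Z, Z)))))))
  [13] S(S(S(add(add(Z, add(Z, Z)), mul(SSZ, add(add(SSSZ, Z), add(Z, Z)))))))
  [14] S(S(S(add(add(Z, Z), mul(SSZ, add(add(SSSZ, Z), add(Z, Z)))))))
  [15] S(S(S(add(Z, mul(SSZ, add(add(SSSZ, Z), add(Z, Z)))))))
  [16] S(S(S(mul(SSZ, add(add(SSSZ, Z), add(Z, Z))))))
  [17] S(S(S(add(add(add(SSSZ, Z), add(Z, Z)), mul(SZ, add(add(SSSZ, Z), add(Z, Z)))))))
  [18] S(S(S(add(add(S(add(SSZ, Z)), add(Z, Z)), mul(SZ, add(add(SSSZ, Z), add(Z, Z)))))))
  [19] S(S(S(add(S(add(add(SSZ, Z), add(Z, Z))), mul(SZ, add(add(SSSZ, Z), add(Z, Z)))))))
  [20] S(S(S(S(add(add(add(SSZ, Z), add(Z, Z)), mul(SZ, add(add(SSSZ, Z), add(Z, Z))))))))
  [21] S(S(S(S(add(add(S(add(SZ, Z)), add(Z, Z)), mul(SZ, add(add(SSSZ, Z), add(Z, Z))))))))
  [22] S(S(S(S(add(S(add(add(SZ, Z), add(Z, Z))), mul(SZ, add(add(SSSZ, Z), add(Z, Z))))))))
  [23] S(S(S(S(S(add(add(add(SZ, Z), add(Z, Z)), mul(SZ, add(add(SSSZ, Z), add(Z, Z)))))))))
  [24] S(S(S(S(S(add(add(S(add(Z, Z)), add(Z, Z)), mul(SZ, add(add(SSSZ, Z), add(Z, Z)))))))))
  [25] S(S(S(S(S(add(S(add(add(Z, Z), add(Z, Z))), mul(SZ, add(add(SSSZ, Z), add(Z, Z)))))))))
  [26] S(S(S(S(S(S(add(add(add(Z, Z), add(Z, Z)), mul(SZ, add(add(SSSZ, Z), add(Z, Z))))))))))
  [27] S(S(S(S(S(S(add(add(Z, add(Z, Z)), mul(SZ, add(add(SSSZ, Z), add(Z, Z))))))))))
  [28] S(S(S(S(S(S(add(add(Z, Z), mul(SZ, add(add(SSSZ, Z), add(Z, Z))))))))))
  [29] S(S(S(S(S(S(add(Z, mul(SZ, add(add(SSSZ, Z), add(Z, Z))))))))))
  [30] S(S(S(S(S(S(mul(SZ, add(add(SSSZ, Z), add(Z, Z)))))))))
  [31] S(S(S(S(S(S(add(add(add(SSSZ, Z), add(Z, Z)), mul(Z, add(add(SSSZ, Z), add(Z, Z))))))))))
  [32] S(S(S(S(S(S(add(add(S(add(SSZ, Z)), add(Z, Z)), mul(Z, add(add(SSSZ, Z), add(Z, Z))))))))))
  [33] S(S(S(S(S(S(add(S(add(add(SSZ, Z), add(Z, Z))), mul(Z, add(add(SSSZ, Z), add(Z, Z))))))))))
  [34] S(S(S(S(S(S(S(add(add(add(SSZ, Z), add(Z, Z)), mul(Z, add(add(SSSZ, Z), add(Z, Z)))))))))))
  [35] S(S(S(S(S(S(S(add(add(S(add(SZ, Z)), add(Z, Z)), mul(Z, add(add(SSSZ, Z), add(Z, Z)))))))))))
  [36] S(S(S(S(S(S(S(add(S(add(add(SZ, Z), add(Z, Z))), mul(Z, add(add(SSSZ, Z), add(Z, Z)))))))))))
  [37] S(S(S(S(S(S(S(S(add(add(add(SZ, Z), add(Z, Z)), mul(Z, add(add(SSSZ, Z), add(Z, Z))))))))))))
  [38] S(S(S(S(S(S(S(S(add(add(S(add(Z, Z)), add(Z, Z)), mul(Z, add(add(SSSZ, Z), add(Z, Z))))))))))))
  [39] S(S(S(S(S(S(S(S(add(S(add(add(Z, Z), add(Z, Z))), mul(Z, add(add(SSSZ, Z), add(Z, Z))))))))))))
  [40] S(S(S(S(S(S(S(S(S(add(add(add(Z, Z), add(Z, Z)), mul(Z, add(add(SSSZ, Z), add(Z, Z)))))))))))))
  [41] S(S(S(S(S(S(S(S(S(add(add(Z, add(Z, Z)), mul(Z, add(add(SSSZ, Z), add(Z, Z)))))))))))))
  [42] S(S(S(S(S(S(S(S(S(add(add(Z, Z), mul(Z, add(add(SSSZ, Z), add(Z, Z)))))))))))))
  [43] S(S(S(S(S(S(S(S(S(add(Z, mul(Z, add(add(SSSZ, Z), add(Z, Z)))))))))))))
  [44] S(S(S(S(S(S(S(S(S(mul(Z, add(add(SSSZ, Z), add(Z, Z))))))))))))
  [45] S^9(Z)

Answer: normal form = S^9(Z)  (in 45 steps)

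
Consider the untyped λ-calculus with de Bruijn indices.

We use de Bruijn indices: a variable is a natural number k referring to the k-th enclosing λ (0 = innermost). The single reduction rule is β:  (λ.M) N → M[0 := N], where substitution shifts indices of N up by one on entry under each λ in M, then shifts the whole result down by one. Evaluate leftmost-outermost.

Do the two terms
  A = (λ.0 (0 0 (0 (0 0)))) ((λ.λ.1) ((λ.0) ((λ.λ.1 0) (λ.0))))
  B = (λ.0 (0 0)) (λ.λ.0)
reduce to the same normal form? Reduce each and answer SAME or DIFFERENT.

Term A:
  start: (λ.0 (0 0 (0 (0 0)))) ((λ.λ.1) ((λ.0) ((λ.λ.1 0) (λ.0))))
  →1  (λ.λ.1) ((λ.0) ((λ.λ.1 0) (λ.0))) ((λ.λ.1) ((λ.0) ((λ.λ.1 0) (λ.0))) ((λ.λ.1) ((λ.0) ((λ.λ.1 0) (λ.0)))) ((λ.λ.1) ((λ.0) ((λ.λ.1 0) (λ.0))) ((λ.λ.1) ((λ.0) ((λ.λ.1 0) (λ.0))) ((λ.λ.1) ((λ.0) ((λ.λ.1 0) (λ.0)))))))
  →2  (λ.(λ.0) ((λ.λ.1 0) (λ.0))) ((λ.λ.1) ((λ.0) ((λ.λ.1 0) (λ.0))) ((λ.λ.1) ((λ.0) ((λ.λ.1 0) (λ.0)))) ((λ.λ.1) ((λ.0) ((λ.λ.1 0) (λ.0))) ((λ.λ.1) ((λ.0) ((λ.λ.1 0) (λ.0))) ((λ.λ.1) ((λ.0) ((λ.λ.1 0) (λ.0)))))))
  →3  (λ.0) ((λ.λ.1 0) (λ.0))
  →4  (λ.λ.1 0) (λ.0)
  →5  λ.(λ.0) 0
  →6  λ.0

Term B:
  start: (λ.0 (0 0)) (λ.λ.0)
  →1  (λ.λ.0) ((λ.λ.0) (λ.λ.0))
  →2  λ.0

Answer: SAME — A ⇓ λ.0, B ⇓ λ.0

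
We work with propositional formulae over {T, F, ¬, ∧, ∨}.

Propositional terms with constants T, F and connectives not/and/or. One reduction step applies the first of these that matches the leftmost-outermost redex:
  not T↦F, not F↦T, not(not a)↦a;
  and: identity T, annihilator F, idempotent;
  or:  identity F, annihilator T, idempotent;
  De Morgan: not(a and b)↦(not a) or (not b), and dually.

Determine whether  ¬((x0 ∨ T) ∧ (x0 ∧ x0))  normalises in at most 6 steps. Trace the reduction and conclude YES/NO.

Answer: NO — after 6 steps the term is ¬x0 ∨ ¬x0, not yet normal

Derivation:
  start: ¬((x0 ∨ T) ∧ (x0 ∧ x0))
  step 1: ¬(x0 ∨ T) ∨ ¬(x0 ∧ x0)
  step 2: (¬x0 ∧ ¬T) ∨ ¬(x0 ∧ x0)
  step 3: (¬x0 ∧ F) ∨ ¬(x0 ∧ x0)
  step 4: F ∨ ¬(x0 ∧ x0)
  step 5: ¬(x0 ∧ x0)
  step 6: ¬x0 ∨ ¬x0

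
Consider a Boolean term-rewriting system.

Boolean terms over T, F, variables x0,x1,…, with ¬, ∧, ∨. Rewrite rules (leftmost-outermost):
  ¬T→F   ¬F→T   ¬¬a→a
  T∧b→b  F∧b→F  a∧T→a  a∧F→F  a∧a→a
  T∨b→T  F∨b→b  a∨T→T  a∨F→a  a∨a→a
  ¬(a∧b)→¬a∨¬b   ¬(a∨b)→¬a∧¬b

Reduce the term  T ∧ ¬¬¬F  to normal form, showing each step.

Answer: normal form = T  (in 3 steps)

Reduction:
  start: T ∧ ¬¬¬F
  [1] ¬¬¬F
  [2] ¬F
  [3] T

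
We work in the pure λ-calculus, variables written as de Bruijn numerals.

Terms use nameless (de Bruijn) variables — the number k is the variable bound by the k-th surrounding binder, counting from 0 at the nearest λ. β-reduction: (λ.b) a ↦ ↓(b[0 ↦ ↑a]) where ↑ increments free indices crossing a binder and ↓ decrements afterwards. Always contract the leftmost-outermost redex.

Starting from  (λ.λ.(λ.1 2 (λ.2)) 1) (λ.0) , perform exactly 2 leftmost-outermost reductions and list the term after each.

Answer: after 2 steps: λ.0 (λ.0) (λ.1)

Derivation:
  start: (λ.λ.(λ.1 2 (λ.2)) 1) (λ.0)
  step 1: λ.(λ.1 (λ.0) (λ.2)) (λ.0)
  step 2: λ.0 (λ.0) (λ.1)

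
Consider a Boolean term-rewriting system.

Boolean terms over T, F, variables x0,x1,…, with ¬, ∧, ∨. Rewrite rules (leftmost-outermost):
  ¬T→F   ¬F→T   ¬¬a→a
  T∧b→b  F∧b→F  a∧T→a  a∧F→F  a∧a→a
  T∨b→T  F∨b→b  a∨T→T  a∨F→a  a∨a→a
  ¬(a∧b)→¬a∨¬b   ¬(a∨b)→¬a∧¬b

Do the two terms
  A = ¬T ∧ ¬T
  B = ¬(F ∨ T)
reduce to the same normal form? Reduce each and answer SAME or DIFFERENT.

Answer: SAME — A ⇓ F, B ⇓ F

Working:
Term A:
  start: ¬T ∧ ¬T
  →1  ¬T
  →2  F

Term B:
  start: ¬(F ∨ T)
  →1  ¬F ∧ ¬T
  →2  T ∧ ¬T
  →3  ¬T
  →4  F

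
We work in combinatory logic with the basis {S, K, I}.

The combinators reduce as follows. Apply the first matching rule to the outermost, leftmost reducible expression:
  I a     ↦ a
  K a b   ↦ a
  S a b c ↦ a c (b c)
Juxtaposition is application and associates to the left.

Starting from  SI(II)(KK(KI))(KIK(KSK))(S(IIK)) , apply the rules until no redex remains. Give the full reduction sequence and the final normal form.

  start: SI(II)(KK(KI))(KIK(KSK))(S(IIK))
  [1] I(KK(KI))(II(KK(KI)))(KIK(KSK))(S(IIK))
  [2] KK(KI)(II(KK(KI)))(KIK(KSK))(S(IIK))
  [3] K(II(KK(KI)))(KIK(KSK))(S(IIK))
  [4] II(KK(KI))(S(IIK))
  [5] I(KK(KI))(S(IIK))
  [6] KK(KI)(S(IIK))
  [7] K(S(IIK))
  [8] K(S(IK))
  [9] K(SK)

Answer: normal form = K(SK)  (in 9 steps)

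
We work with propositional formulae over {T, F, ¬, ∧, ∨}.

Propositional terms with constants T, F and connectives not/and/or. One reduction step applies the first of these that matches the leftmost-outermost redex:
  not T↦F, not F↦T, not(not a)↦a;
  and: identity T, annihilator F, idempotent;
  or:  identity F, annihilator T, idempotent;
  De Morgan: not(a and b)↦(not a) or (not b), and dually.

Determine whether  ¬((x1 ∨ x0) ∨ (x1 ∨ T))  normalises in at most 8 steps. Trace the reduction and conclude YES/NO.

Answer: YES — reaches normal form F in 6 ≤ 8 steps

Reduction:
  start: ¬((x1 ∨ x0) ∨ (x1 ∨ T))
  step 1: ¬(x1 ∨ x0) ∧ ¬(x1 ∨ T)
  step 2: (¬x1 ∧ ¬x0) ∧ ¬(x1 ∨ T)
  step 3: (¬x1 ∧ ¬x0) ∧ (¬x1 ∧ ¬T)
  step 4: (¬x1 ∧ ¬x0) ∧ (¬x1 ∧ F)
  step 5: (¬x1 ∧ ¬x0) ∧ F
  step 6: F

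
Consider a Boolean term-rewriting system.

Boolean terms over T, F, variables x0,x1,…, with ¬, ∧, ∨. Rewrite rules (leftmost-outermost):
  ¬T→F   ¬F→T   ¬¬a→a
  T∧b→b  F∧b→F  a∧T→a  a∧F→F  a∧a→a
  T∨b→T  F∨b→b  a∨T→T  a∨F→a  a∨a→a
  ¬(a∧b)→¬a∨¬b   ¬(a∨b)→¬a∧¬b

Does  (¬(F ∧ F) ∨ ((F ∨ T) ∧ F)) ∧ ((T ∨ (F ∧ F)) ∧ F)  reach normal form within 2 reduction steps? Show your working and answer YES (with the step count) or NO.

Answer: NO — after 2 steps the term is (¬F ∨ ((F ∨ T) ∧ F)) ∧ ((T ∨ (F ∧ F)) ∧ F), not yet normal

Reduction:
  start: (¬(F ∧ F) ∨ ((F ∨ T) ∧ F)) ∧ ((T ∨ (F ∧ F)) ∧ F)
  step 1: ((¬F ∨ ¬F) ∨ ((F ∨ T) ∧ F)) ∧ ((T ∨ (F ∧ F)) ∧ F)
  step 2: (¬F ∨ ((F ∨ T) ∧ F)) ∧ ((T ∨ (F ∧ F)) ∧ F)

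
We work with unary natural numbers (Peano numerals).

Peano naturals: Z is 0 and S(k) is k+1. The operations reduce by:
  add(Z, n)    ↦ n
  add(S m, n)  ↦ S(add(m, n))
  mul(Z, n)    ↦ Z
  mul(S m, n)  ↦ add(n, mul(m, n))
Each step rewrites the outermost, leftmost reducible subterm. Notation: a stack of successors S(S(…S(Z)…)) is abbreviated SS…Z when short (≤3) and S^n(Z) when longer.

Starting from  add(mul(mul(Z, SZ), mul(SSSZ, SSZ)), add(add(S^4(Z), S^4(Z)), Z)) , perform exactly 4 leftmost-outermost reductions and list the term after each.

  start: add(mul(mul(Z, SZ), mul(SSSZ, SSZ)), add(add(S^4(Z), S^4(Z)), Z))
  step 1: add(mul(Z, mul(SSSZ, SSZ)), add(add(S^4(Z), S^4(Z)), Z))
  step 2: add(Z, add(add(S^4(Z), S^4(Z)), Z))
  step 3: add(add(S^4(Z), S^4(Z)), Z)
  step 4: add(S(add(SSSZ, S^4(Z))), Z)

Answer: after 4 steps: add(S(add(SSSZ, S^4(Z))), Z)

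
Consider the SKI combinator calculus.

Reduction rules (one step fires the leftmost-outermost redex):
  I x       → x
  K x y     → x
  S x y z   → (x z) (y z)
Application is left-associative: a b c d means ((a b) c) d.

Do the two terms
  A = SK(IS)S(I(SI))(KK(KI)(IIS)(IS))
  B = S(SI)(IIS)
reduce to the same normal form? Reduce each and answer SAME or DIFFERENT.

Term A:
  start: SK(IS)S(I(SI))(KK(KI)(IIS)(IS))
  step 1: KS(ISS)(I(SI))(KK(KI)(IIS)(IS))
  step 2: S(I(SI))(KK(KI)(IIS)(IS))
  step 3: S(SI)(KK(KI)(IIS)(IS))
  step 4: S(SI)(K(IIS)(IS))
  step 5: S(SI)(IIS)
  step 6: S(SI)(IS)
  step 7: S(SI)S

Term B:
  start: S(SI)(IIS)
  step 1: S(SI)(IS)
  step 2: S(SI)S

Answer: SAME — A ⇓ S(SI)S, B ⇓ S(SI)S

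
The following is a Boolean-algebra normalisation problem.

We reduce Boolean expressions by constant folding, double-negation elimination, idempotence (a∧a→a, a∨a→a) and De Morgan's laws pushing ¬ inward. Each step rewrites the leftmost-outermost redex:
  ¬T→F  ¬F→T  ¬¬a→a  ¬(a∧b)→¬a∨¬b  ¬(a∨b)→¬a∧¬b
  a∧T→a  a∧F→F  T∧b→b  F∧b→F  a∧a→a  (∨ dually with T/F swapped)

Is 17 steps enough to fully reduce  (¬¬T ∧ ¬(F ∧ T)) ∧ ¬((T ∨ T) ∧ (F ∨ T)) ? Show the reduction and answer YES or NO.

Answer: YES — reaches normal form F in 15 ≤ 17 steps

Working:
  start: (¬¬T ∧ ¬(F ∧ T)) ∧ ¬((T ∨ T) ∧ (F ∨ T))
  →1  (T ∧ ¬(F ∧ T)) ∧ ¬((T ∨ T) ∧ (F ∨ T))
  →2  ¬(F ∧ T) ∧ ¬((T ∨ T) ∧ (F ∨ T))
  →3  (¬F ∨ ¬T) ∧ ¬((T ∨ T) ∧ (F ∨ T))
  →4  (T ∨ ¬T) ∧ ¬((T ∨ T) ∧ (F ∨ T))
  →5  T ∧ ¬((T ∨ T) ∧ (F ∨ T))
  →6  ¬((T ∨ T) ∧ (F ∨ T))
  →7  ¬(T ∨ T) ∨ ¬(F ∨ T)
  →8  (¬T ∧ ¬T) ∨ ¬(F ∨ T)
  →9  ¬T ∨ ¬(F ∨ T)
  →10  F ∨ ¬(F ∨ T)
  →11  ¬(F ∨ T)
  →12  ¬F ∧ ¬T
  →13  T ∧ ¬T
  →14  ¬T
  →15  F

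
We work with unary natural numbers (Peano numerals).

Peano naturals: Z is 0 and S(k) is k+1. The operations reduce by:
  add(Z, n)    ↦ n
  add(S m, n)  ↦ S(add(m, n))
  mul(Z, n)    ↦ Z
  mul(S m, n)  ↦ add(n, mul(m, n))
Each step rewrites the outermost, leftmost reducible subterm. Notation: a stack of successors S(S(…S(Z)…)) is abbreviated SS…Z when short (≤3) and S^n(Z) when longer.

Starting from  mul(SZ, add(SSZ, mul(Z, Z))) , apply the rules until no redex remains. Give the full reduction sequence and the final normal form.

  start: mul(SZ, add(SSZ, mul(Z, Z)))
  [1] add(add(SSZ, mul(Z, Z)), mul(Z, add(SSZ, mul(Z, Z))))
  [2] add(S(add(SZ, mul(Z, Z))), mul(Z, add(SSZ, mul(Z, Z))))
  [3] S(add(add(SZ, mul(Z, Z)), mul(Z, add(SSZ, mul(Z, Z)))))
  [4] S(add(S(add(Z, mul(Z, Z))), mul(Z, add(SSZ, mul(Z, Z)))))
  [5] S(S(add(add(Z, mul(Z, Z)), mul(Z, add(SSZ, mul(Z, Z))))))
  [6] S(S(add(mul(Z, Z), mul(Z, add(SSZ, mul(Z, Z))))))
  [7] S(S(add(Z, mul(Z, add(SSZ, mul(Z, Z))))))
  [8] S(S(mul(Z, add(SSZ, mul(Z, Z)))))
  [9] SSZ

Answer: normal form = SSZ  (in 9 steps)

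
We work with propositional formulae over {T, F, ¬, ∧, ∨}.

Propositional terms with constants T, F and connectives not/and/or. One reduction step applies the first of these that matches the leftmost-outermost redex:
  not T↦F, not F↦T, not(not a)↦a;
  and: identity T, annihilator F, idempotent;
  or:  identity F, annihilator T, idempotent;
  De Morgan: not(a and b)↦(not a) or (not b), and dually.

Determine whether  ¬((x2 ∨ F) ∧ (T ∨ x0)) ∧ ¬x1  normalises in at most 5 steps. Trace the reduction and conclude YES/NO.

  start: ¬((x2 ∨ F) ∧ (T ∨ x0)) ∧ ¬x1
  step 1: (¬(x2 ∨ F) ∨ ¬(T ∨ x0)) ∧ ¬x1
  step 2: ((¬x2 ∧ ¬F) ∨ ¬(T ∨ x0)) ∧ ¬x1
  step 3: ((¬x2 ∧ T) ∨ ¬(T ∨ x0)) ∧ ¬x1
  step 4: (¬x2 ∨ ¬(T ∨ x0)) ∧ ¬x1
  step 5: (¬x2 ∨ (¬T ∧ ¬x0)) ∧ ¬x1

Answer: NO — after 5 steps the term is (¬x2 ∨ (¬T ∧ ¬x0)) ∧ ¬x1, not yet normal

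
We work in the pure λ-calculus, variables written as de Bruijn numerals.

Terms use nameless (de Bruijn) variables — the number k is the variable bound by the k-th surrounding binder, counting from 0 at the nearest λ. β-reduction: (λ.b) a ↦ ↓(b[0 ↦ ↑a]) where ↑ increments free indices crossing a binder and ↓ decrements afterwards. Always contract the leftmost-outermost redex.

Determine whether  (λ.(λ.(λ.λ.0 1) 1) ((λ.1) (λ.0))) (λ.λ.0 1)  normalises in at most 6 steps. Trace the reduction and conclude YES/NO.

  start: (λ.(λ.(λ.λ.0 1) 1) ((λ.1) (λ.0))) (λ.λ.0 1)
  [1] (λ.(λ.λ.0 1) (λ.λ.0 1)) ((λ.λ.λ.0 1) (λ.0))
  [2] (λ.λ.0 1) (λ.λ.0 1)
  [3] λ.0 (λ.λ.0 1)

Answer: YES — reaches normal form λ.0 (λ.λ.0 1) in 3 ≤ 6 steps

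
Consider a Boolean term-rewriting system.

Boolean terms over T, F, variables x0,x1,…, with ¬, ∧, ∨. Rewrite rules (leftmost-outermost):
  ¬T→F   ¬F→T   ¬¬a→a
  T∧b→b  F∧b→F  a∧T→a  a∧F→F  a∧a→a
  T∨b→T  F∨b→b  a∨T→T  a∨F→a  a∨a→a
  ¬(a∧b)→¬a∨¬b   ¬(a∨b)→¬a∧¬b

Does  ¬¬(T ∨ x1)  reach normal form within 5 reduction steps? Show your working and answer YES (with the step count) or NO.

Answer: YES — reaches normal form T in 2 ≤ 5 steps

Reduction:
  start: ¬¬(T ∨ x1)
  [1] T ∨ x1
  [2] T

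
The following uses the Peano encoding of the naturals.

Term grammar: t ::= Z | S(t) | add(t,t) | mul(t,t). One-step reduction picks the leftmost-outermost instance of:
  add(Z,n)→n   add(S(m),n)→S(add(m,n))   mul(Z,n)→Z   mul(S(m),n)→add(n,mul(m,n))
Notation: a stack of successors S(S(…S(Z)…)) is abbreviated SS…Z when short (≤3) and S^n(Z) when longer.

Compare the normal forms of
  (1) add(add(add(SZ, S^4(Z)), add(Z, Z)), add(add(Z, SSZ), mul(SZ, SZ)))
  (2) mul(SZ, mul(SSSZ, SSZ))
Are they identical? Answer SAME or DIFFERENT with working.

Term A:
  start: add(add(add(SZ, S^4(Z)), add(Z, Z)), add(add(Z, SSZ), mul(SZ, SZ)))
  [1] add(add(S(add(Z, S^4(Z))), add(Z, Z)), add(add(Z, SSZ), mul(SZ, SZ)))
  [2] add(S(add(add(Z, S^4(Z)), add(Z, Z))), add(add(Z, SSZ), mul(SZ, SZ)))
  [3] S(add(add(add(Z, S^4(Z)), add(Z, Z)), add(add(Z, SSZ), mul(SZ, SZ))))
  [4] S(add(add(S^4(Z), add(Z, Z)), add(add(Z, SSZ), mul(SZ, SZ))))
  [5] S(add(S(add(SSSZ, add(Z, Z))), add(add(Z, SSZ), mul(SZ, SZ))))
  [6] S(S(add(add(SSSZ, add(Z, Z)), add(add(Z, SSZ), mul(SZ, SZ)))))
  [7] S(S(add(S(add(SSZ, add(Z, Z))), add(add(Z, SSZ), mul(SZ, SZ)))))
  [8] S(S(S(add(add(SSZ, add(Z, Z)), add(add(Z, SSZ), mul(SZ, SZ))))))
  [9] S(S(S(add(S(add(SZ, add(Z, Z))), add(add(Z, SSZ), mul(SZ, SZ))))))
  [10] S(S(S(S(add(add(SZ, add(Z, Z)), add(add(Z, SSZ), mul(SZ, SZ)))))))
  [11] S(S(S(S(add(S(add(Z, add(Z, Z))), add(add(Z, SSZ), mul(SZ, SZ)))))))
  [12] S(S(S(S(S(add(add(Z, add(Z, Z)), add(add(Z, SSZ), mul(SZ, SZ))))))))
  [13] S(S(S(S(S(add(add(Z, Z), add(add(Z, SSZ), mul(SZ, SZ))))))))
  [14] S(S(S(S(S(add(Z, add(add(Z, SSZ), mul(SZ, SZ))))))))
  [15] S(S(S(S(S(add(add(Z, SSZ), mul(SZ, SZ)))))))
  [16] S(S(S(S(S(add(SSZ, mul(SZ, SZ)))))))
  [17] S(S(S(S(S(S(add(SZ, mul(SZ, SZ))))))))
  [18] S(S(S(S(S(S(S(add(Z, mul(SZ, SZ)))))))))
  [19] S(S(S(S(S(S(S(mul(SZ, SZ))))))))
  [20] S(S(S(S(S(S(S(add(SZ, mul(Z, SZ)))))))))
  [21] S(S(S(S(S(S(S(S(add(Z, mul(Z, SZ))))))))))
  [22] S(S(S(S(S(S(S(S(mul(Z, SZ)))))))))
  [23] S^8(Z)

Term B:
  start: mul(SZ, mul(SSSZ, SSZ))
  [1] add(mul(SSSZ, SSZ), mul(Z, mul(SSSZ, SSZ)))
  [2] add(add(SSZ, mul(SSZ, SSZ)), mul(Z, mul(SSSZ, SSZ)))
  [3] add(S(add(SZ, mul(SSZ, SSZ))), mul(Z, mul(SSSZ, SSZ)))
  [4] S(add(add(SZ, mul(SSZ, SSZ)), mul(Z, mul(SSSZ, SSZ))))
  [5] S(add(S(add(Z, mul(SSZ, SSZ))), mul(Z, mul(SSSZ, SSZ))))
  [6] S(S(add(add(Z, mul(SSZ, SSZ)), mul(Z, mul(SSSZ, SSZ)))))
  [7] S(S(add(mul(SSZ, SSZ), mul(Z, mul(SSSZ, SSZ)))))
  [8] S(S(add(add(SSZ, mul(SZ, SSZ)), mul(Z, mul(SSSZ, SSZ)))))
  [9] S(S(add(S(add(SZ, mul(SZ, SSZ))), mul(Z, mul(SSSZ, SSZ)))))
  [10] S(S(S(add(add(SZ, mul(SZ, SSZ)), mul(Z, mul(SSSZ, SSZ))))))
  [11] S(S(S(add(S(add(Z, mul(SZ, SSZ))), mul(Z, mul(SSSZ, SSZ))))))
  [12] S(S(S(S(add(add(Z, mul(SZ, SSZ)), mul(Z, mul(SSSZ, SSZ)))))))
  [13] S(S(S(S(add(mul(SZ, SSZ), mul(Z, mul(SSSZ, SSZ)))))))
  [14] S(S(S(S(add(add(SSZ, mul(Z, SSZ)), mul(Z, mul(SSSZ, SSZ)))))))
  [15] S(S(S(S(add(S(add(SZ, mul(Z, SSZ))), mul(Z, mul(SSSZ, SSZ)))))))
  [16] S(S(S(S(S(add(add(SZ, mul(Z, SSZ)), mul(Z, mul(SSSZ, SSZ))))))))
  [17] S(S(S(S(S(add(S(add(Z, mul(Z, SSZ))), mul(Z, mul(SSSZ, SSZ))))))))
  [18] S(S(S(S(S(S(add(add(Z, mul(Z, SSZ)), mul(Z, mul(SSSZ, SSZ)))))))))
  [19] S(S(S(S(S(S(add(mul(Z, SSZ), mul(Z, mul(SSSZ, SSZ)))))))))
  [20] S(S(S(S(S(S(add(Z, mul(Z, mul(SSSZ, SSZ)))))))))
  [21] S(S(S(S(S(S(mul(Z, mul(SSSZ, SSZ))))))))
  [22] S^6(Z)

Answer: DIFFERENT — A ⇓ S^8(Z), B ⇓ S^6(Z)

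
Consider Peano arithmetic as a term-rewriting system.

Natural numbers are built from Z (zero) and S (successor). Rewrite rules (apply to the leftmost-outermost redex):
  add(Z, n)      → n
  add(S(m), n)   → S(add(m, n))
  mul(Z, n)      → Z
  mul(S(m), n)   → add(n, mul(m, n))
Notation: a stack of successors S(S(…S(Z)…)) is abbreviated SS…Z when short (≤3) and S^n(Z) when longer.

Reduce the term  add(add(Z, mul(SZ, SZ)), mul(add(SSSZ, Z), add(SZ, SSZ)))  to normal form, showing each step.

Answer: normal form = S^10(Z)  (in 33 steps)

Reduction:
  start: add(add(Z, mul(SZ, SZ)), mul(add(SSSZ, Z), add(SZ, SSZ)))
  [1] add(mul(SZ, SZ), mul(add(SSSZ, Z), add(SZ, SSZ)))
  [2] add(add(SZ, mul(Z, SZ)), mul(add(SSSZ, Z), add(SZ, SSZ)))
  [3] add(S(add(Z, mul(Z, SZ))), mul(add(SSSZ, Z), add(SZ, SSZ)))
  [4] S(add(add(Z, mul(Z, SZ)), mul(add(SSSZ, Z), add(SZ, SSZ))))
  [5] S(add(mul(Z, SZ), mul(add(SSSZ, Z), add(SZ, SSZ))))
  [6] S(add(Z, mul(add(SSSZ, Z), add(SZ, SSZ))))
  [7] S(mul(add(SSSZ, Z), add(SZ, SSZ)))
  [8] S(mul(S(add(SSZ, Z)), add(SZ, SSZ)))
  [9] S(add(add(SZ, SSZ), mul(add(SSZ, Z), add(SZ, SSZ))))
  [10] S(add(S(add(Z, SSZ)), mul(add(SSZ, Z), add(SZ, SSZ))))
  [11] S(S(add(add(Z, SSZ), mul(add(SSZ, Z), add(SZ, SSZ)))))
  [12] S(S(add(SSZ, mul(add(SSZ, Z), add(SZ, SSZ)))))
  [13] S(S(S(add(SZ, mul(add(SSZ, Z), add(SZ, SSZ))))))
  [14] S(S(S(S(add(Z, mul(add(SSZ, Z), add(SZ, SSZ)))))))
  [15] S(S(S(S(mul(add(SSZ, Z), add(SZ, SSZ))))))
  [16] S(S(S(S(mul(S(add(SZ, Z)), add(SZ, SSZ))))))
  [17] S(S(S(S(add(add(SZ, SSZ), mul(add(SZ, Z), add(SZ, SSZ)))))))
  [18] S(S(S(S(add(S(add(Z, SSZ)), mul(add(SZ, Z), add(SZ, SSZ)))))))
  [19] S(S(S(S(S(add(add(Z, SSZ), mul(add(SZ, Z), add(SZ, SSZ))))))))
  [20] S(S(S(S(S(add(SSZ, mul(add(SZ, Z), add(SZ, SSZ))))))))
  [21] S(S(S(S(S(S(add(SZ, mul(add(SZ, Z), add(SZ, SSZ)))))))))
  [22] S(S(S(S(S(S(S(add(Z, mul(add(SZ, Z), add(SZ, SSZ))))))))))
  [23] S(S(S(S(S(S(S(mul(add(SZ, Z), add(SZ, SSZ)))))))))
  [24] S(S(S(S(S(S(S(mul(S(add(Z, Z)), add(SZ, SSZ)))))))))
  [25] S(S(S(S(S(S(S(add(add(SZ, SSZ), mul(add(Z, Z), add(SZ, SSZ))))))))))
  [26] S(S(S(S(S(S(S(add(S(add(Z, SSZ)), mul(add(Z, Z), add(SZ, SSZ))))))))))
  [27] S(S(S(S(S(S(S(S(add(add(Z, SSZ), mul(add(Z, Z), add(SZ, SSZ)))))))))))
  [28] S(S(S(S(S(S(S(S(add(SSZ, mul(add(Z, Z), add(SZ, SSZ)))))))))))
  [29] S(S(S(S(S(S(S(S(S(add(SZ, mul(add(Z, Z), add(SZ, SSZ))))))))))))
  [30] S(S(S(S(S(S(S(S(S(S(add(Z, mul(add(Z, Z), add(SZ, SSZ)))))))))))))
  [31] S(S(S(S(S(S(S(S(S(S(mul(add(Z, Z), add(SZ, SSZ))))))))))))
  [32] S(S(S(S(S(S(S(S(S(S(mul(Z, add(SZ, SSZ))))))))))))
  [33] S^10(Z)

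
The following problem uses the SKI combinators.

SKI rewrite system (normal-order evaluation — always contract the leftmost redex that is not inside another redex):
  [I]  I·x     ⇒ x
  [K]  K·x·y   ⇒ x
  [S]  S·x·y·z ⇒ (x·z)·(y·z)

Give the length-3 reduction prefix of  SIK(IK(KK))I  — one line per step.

  start: SIK(IK(KK))I
  [1] I(IK(KK))(K(IK(KK)))I
  [2] IK(KK)(K(IK(KK)))I
  [3] K(KK)(K(IK(KK)))I

Answer: after 3 steps: K(KK)(K(IK(KK)))I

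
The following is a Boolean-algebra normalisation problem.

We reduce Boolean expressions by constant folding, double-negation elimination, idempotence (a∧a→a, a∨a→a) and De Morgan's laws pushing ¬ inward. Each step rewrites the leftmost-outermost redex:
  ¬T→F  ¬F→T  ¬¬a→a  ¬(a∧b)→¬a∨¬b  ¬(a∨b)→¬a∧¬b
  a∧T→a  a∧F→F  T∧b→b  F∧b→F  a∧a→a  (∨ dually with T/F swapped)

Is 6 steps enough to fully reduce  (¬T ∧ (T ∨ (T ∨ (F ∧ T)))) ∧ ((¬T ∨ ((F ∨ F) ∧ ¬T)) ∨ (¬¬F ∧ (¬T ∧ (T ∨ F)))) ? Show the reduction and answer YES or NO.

  start: (¬T ∧ (T ∨ (T ∨ (F ∧ T)))) ∧ ((¬T ∨ ((F ∨ F) ∧ ¬T)) ∨ (¬¬F ∧ (¬T ∧ (T ∨ F))))
  →1  (F ∧ (T ∨ (T ∨ (F ∧ T)))) ∧ ((¬T ∨ ((F ∨ F) ∧ ¬T)) ∨ (¬¬F ∧ (¬T ∧ (T ∨ F))))
  →2  F ∧ ((¬T ∨ ((F ∨ F) ∧ ¬T)) ∨ (¬¬F ∧ (¬T ∧ (T ∨ F))))
  →3  F

Answer: YES — reaches normal form F in 3 ≤ 6 steps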